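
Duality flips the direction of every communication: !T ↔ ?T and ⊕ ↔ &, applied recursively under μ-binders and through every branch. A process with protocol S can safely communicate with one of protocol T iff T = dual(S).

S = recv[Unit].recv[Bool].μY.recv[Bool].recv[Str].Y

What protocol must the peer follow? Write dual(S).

send[Unit].send[Bool].μY.send[Bool].send[Str].Y

recv[Unit] → send[Unit]
  recv[Bool] → send[Bool]
    μY → μY  (μ self-dual)
      recv[Bool] → send[Bool]
        recv[Str] → send[Str]
          dual(Y) = Y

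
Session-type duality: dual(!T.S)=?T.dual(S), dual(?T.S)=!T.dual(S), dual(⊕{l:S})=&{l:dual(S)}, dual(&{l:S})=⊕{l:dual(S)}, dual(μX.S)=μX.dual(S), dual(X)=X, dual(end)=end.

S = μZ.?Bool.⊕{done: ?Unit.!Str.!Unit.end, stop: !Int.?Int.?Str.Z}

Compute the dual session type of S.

μZ = μZ  (rec unchanged)
  ?Bool = !Bool
    ⊕{done,stop} = &{done,stop}  (select→offer)
      [done]
        ?Unit = !Unit
          !Str = ?Str
            !Unit = ?Unit
              end self-dual
      [stop]
        !Int = ?Int
          ?Int = !Int
            ?Str = !Str
              Z self-dual

μZ.!Bool.&{done: !Unit.?Str.?Unit.end, stop: ?Int.!Int.!Str.Z}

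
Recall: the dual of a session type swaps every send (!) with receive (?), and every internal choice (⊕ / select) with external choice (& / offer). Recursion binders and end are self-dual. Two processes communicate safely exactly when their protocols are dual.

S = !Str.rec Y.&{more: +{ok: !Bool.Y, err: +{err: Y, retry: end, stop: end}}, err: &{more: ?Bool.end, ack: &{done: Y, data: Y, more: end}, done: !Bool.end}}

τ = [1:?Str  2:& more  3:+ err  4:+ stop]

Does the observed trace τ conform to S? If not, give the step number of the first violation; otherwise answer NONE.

[1] got ?Str, protocol expects !Str  ✗

1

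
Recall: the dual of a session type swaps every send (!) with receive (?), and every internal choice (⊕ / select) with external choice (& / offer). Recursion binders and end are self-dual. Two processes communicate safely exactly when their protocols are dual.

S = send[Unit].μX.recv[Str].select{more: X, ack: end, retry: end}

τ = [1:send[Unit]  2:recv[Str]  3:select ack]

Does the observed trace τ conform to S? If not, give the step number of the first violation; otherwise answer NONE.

NONE

[1] send[Unit]  ✓  residual = μX.…
[2] recv[Str]  ✓  residual = select{more: μX.…, ack: end, retry: end}
[3] select ack  ✓  residual = end
τ conforms to S (length 3)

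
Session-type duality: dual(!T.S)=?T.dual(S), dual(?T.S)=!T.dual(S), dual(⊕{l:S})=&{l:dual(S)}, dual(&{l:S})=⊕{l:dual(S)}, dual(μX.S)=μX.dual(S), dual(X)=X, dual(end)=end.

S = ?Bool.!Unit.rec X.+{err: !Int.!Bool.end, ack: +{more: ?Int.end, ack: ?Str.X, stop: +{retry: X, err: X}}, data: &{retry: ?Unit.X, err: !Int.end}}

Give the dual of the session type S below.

?Bool ↦ !Bool
  !Unit ↦ ?Unit
    rec X ↦ rec X  (binder kept)
      +{err,ack,data} ↦ &{err,ack,data}  (select→offer)
        [err]
          !Int ↦ ?Int
            !Bool ↦ ?Bool
              end self-dual
        [ack]
          +{more,ack,stop} ↦ &{more,ack,stop}  (select→offer)
            [more]
              ?Int ↦ !Int
                end self-dual
            [ack]
              ?Str ↦ !Str
                X self-dual
            [stop]
              +{retry,err} ↦ &{retry,err}  (select→offer)
                [retry]
                  X self-dual
                [err]
                  X self-dual
        [data]
          &{retry,err} ↦ +{retry,err}  (&→⊕)
            [retry]
              ?Unit ↦ !Unit
                X self-dual
            [err]
              !Int ↦ ?Int
                end self-dual

!Bool.?Unit.rec X.&{err: ?Int.?Bool.end, ack: &{more: !Int.end, ack: !Str.X, stop: &{retry: X, err: X}}, data: +{retry: !Unit.X, err: ?Int.end}}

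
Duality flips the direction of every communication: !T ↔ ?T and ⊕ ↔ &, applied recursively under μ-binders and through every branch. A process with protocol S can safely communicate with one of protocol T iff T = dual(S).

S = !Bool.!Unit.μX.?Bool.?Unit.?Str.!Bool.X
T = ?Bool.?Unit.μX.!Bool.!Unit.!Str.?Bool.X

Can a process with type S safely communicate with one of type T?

YES

!Bool ‖ ?Bool  ok
  !Unit ‖ ?Unit  ok
    μX ‖ μX  ok (μ self-dual)
      ?Bool ‖ !Bool  ok
        ?Unit ‖ !Unit  ok
          ?Str ‖ !Str  ok
            !Bool ‖ ?Bool  ok
              X ‖ X  ok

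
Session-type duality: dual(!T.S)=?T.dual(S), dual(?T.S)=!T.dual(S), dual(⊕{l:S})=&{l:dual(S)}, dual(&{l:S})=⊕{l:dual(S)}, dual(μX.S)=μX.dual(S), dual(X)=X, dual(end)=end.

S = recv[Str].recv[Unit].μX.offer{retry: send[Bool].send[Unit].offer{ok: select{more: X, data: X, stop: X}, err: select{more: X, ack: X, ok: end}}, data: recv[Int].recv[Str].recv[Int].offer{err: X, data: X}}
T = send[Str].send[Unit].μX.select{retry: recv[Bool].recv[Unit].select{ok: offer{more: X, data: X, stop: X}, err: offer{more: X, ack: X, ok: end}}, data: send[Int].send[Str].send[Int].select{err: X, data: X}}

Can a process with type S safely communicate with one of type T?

recv[Str] vs send[Str]  match
  recv[Unit] vs send[Unit]  match
    μX vs μX  match (binder kept)
      offer{retry,data} vs select{retry,data}  match label sets agree
        case retry:
          send[Bool] vs recv[Bool]  match
            send[Unit] vs recv[Unit]  match
              offer{ok,err} vs select{ok,err}  match label sets agree
                case ok:
                  select{more,data,stop} vs offer{more,data,stop}  match label sets agree
                    case more:
                      X vs X  match
                    case data:
                      X vs X  match
                    case stop:
                      X vs X  match
                case err:
                  select{more,ack,ok} vs offer{more,ack,ok}  match label sets agree
                    case more:
                      X vs X  match
                    case ack:
                      X vs X  match
                    case ok:
                      end vs end  match
        case data:
          recv[Int] vs send[Int]  match
            recv[Str] vs send[Str]  match
              recv[Int] vs send[Int]  match
                offer{err,data} vs select{err,data}  match label sets agree
                  case err:
                    X vs X  match
                  case data:
                    X vs X  match

YES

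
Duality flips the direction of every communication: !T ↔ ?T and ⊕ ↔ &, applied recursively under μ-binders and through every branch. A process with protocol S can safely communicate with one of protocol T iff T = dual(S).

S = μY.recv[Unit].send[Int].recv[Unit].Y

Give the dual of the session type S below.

μY → μY  (rec unchanged)
  recv[Unit] → send[Unit]
    send[Int] → recv[Int]
      recv[Unit] → send[Unit]
        dual(Y) = Y

μY.send[Unit].recv[Int].send[Unit].Y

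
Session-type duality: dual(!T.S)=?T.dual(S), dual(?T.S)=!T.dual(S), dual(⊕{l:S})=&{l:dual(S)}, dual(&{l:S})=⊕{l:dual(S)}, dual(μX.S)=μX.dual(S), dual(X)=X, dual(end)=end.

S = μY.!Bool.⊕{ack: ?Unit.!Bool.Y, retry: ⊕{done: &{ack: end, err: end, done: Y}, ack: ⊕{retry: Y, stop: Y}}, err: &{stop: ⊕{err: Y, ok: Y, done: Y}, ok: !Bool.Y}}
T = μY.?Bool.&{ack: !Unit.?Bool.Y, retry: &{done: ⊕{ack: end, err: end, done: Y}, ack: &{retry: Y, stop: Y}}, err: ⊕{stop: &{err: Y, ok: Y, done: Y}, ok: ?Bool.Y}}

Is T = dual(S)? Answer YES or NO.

YES

μY | μY  match (binder kept)
  !Bool | ?Bool  match
    ⊕{ack,retry,err} | &{ack,retry,err}  match label sets agree
      [ack]
        ?Unit | !Unit  match
          !Bool | ?Bool  match
            Y | Y  match
      [retry]
        ⊕{done,ack} | &{done,ack}  match label sets agree
          [done]
            &{ack,err,done} | ⊕{ack,err,done}  match label sets agree
              [ack]
                end | end  match
              [err]
                end | end  match
              [done]
                Y | Y  match
          [ack]
            ⊕{retry,stop} | &{retry,stop}  match label sets agree
              [retry]
                Y | Y  match
              [stop]
                Y | Y  match
      [err]
        &{stop,ok} | ⊕{stop,ok}  match label sets agree
          [stop]
            ⊕{err,ok,done} | &{err,ok,done}  match label sets agree
              [err]
                Y | Y  match
              [ok]
                Y | Y  match
              [done]
                Y | Y  match
          [ok]
            !Bool | ?Bool  match
              Y | Y  match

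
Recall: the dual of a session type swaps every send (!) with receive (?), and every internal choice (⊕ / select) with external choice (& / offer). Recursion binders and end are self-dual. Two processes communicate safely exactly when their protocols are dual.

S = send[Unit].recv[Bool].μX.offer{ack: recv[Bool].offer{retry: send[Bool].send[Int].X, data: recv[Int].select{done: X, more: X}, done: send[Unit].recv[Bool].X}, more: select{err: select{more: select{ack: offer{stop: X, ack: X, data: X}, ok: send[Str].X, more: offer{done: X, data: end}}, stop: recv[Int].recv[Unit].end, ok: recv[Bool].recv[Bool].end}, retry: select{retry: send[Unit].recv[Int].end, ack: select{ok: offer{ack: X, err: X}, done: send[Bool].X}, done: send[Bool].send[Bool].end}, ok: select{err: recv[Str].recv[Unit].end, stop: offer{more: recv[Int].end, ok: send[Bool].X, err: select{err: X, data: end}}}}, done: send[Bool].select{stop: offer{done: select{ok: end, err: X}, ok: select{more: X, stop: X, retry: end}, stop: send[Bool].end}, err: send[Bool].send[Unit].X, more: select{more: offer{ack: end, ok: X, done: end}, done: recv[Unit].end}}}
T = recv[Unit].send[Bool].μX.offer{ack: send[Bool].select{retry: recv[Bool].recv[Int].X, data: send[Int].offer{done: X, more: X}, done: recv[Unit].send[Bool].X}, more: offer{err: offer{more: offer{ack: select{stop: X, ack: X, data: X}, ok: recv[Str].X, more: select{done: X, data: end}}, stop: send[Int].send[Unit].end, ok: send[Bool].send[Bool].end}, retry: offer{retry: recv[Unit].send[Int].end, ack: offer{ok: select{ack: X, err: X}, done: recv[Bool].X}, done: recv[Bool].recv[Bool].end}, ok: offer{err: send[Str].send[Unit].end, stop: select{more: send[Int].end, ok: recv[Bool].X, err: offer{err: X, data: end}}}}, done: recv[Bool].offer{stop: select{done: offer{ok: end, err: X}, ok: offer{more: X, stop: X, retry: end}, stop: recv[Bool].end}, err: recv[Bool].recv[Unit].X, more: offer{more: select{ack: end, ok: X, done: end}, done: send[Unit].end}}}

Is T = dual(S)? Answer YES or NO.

NO

send[Unit] ‖ recv[Unit]  ok
  recv[Bool] ‖ send[Bool]  ok
    μX ‖ μX  ok (μ self-dual)
      offer{ack,more,done} ‖ offer{ack,more,done}  ✗ choice polarity not flipped — not dual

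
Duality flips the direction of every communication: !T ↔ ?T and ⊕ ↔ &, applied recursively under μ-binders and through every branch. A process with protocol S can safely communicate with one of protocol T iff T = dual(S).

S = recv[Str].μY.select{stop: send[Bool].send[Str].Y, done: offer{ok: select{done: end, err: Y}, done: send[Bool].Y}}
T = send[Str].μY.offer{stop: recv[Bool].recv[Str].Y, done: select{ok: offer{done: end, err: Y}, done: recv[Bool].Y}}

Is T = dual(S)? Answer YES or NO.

YES

recv[Str] | send[Str]  ✓
  μY | μY  ✓ (μ self-dual)
    select{stop,done} | offer{stop,done}  ✓ label sets agree
      • stop:
        send[Bool] | recv[Bool]  ✓
          send[Str] | recv[Str]  ✓
            Y | Y  ✓
      • done:
        offer{ok,done} | select{ok,done}  ✓ label sets agree
          • ok:
            select{done,err} | offer{done,err}  ✓ label sets agree
              • done:
                end | end  ✓
              • err:
                Y | Y  ✓
          • done:
            send[Bool] | recv[Bool]  ✓
              Y | Y  ✓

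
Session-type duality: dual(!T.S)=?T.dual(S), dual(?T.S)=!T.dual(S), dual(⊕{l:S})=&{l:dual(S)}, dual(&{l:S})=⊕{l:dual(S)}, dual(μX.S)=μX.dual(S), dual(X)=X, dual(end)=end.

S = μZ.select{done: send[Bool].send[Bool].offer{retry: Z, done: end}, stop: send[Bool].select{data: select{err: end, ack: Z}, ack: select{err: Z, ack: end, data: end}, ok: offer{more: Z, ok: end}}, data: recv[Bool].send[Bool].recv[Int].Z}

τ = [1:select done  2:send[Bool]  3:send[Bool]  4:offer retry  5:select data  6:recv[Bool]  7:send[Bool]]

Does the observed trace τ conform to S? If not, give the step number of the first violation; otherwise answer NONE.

NONE

@1 select done  match  residual = send[Bool].send[Bool].offer{retry: μZ.…, done: end}
@2 send[Bool]  match  residual = send[Bool].offer{retry: μZ.…, done: end}
@3 send[Bool]  match  residual = offer{retry: μZ.…, done: end}
@4 offer retry  match  residual = μZ.…
@5 select data  match  residual = recv[Bool].send[Bool].recv[Int].μZ.…
@6 recv[Bool]  match  residual = send[Bool].recv[Int].μZ.…
@7 send[Bool]  match  residual = recv[Int].μZ.…
trace exhausted — no violation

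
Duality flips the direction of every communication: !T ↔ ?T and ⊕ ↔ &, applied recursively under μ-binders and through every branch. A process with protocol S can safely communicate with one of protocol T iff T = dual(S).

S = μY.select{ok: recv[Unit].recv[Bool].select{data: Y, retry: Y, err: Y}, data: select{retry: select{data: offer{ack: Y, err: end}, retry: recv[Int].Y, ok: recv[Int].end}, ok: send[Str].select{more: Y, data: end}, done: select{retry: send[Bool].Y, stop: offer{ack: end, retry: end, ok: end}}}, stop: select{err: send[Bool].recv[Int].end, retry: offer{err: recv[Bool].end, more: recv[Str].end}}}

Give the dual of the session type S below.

μY.offer{ok: send[Unit].send[Bool].offer{data: Y, retry: Y, err: Y}, data: offer{retry: offer{data: select{ack: Y, err: end}, retry: send[Int].Y, ok: send[Int].end}, ok: recv[Str].offer{more: Y, data: end}, done: offer{retry: recv[Bool].Y, stop: select{ack: end, retry: end, ok: end}}}, stop: offer{err: recv[Bool].send[Int].end, retry: select{err: send[Bool].end, more: send[Str].end}}}

μY = μY  (rec unchanged)
  select{ok,data,stop} = offer{ok,data,stop}  (select→offer)
    [ok]
      recv[Unit] = send[Unit]
        recv[Bool] = send[Bool]
          select{data,retry,err} = offer{data,retry,err}  (select→offer)
            [data]
              dual(Y) = Y
            [retry]
              dual(Y) = Y
            [err]
              dual(Y) = Y
    [data]
      select{retry,ok,done} = offer{retry,ok,done}  (select→offer)
        [retry]
          select{data,retry,ok} = offer{data,retry,ok}  (select→offer)
            [data]
              offer{ack,err} = select{ack,err}  (offer→select)
                [ack]
                  dual(Y) = Y
                [err]
                  dual(end) = end
            [retry]
              recv[Int] = send[Int]
                dual(Y) = Y
            [ok]
              recv[Int] = send[Int]
                dual(end) = end
        [ok]
          send[Str] = recv[Str]
            select{more,data} = offer{more,data}  (select→offer)
              [more]
                dual(Y) = Y
              [data]
                dual(end) = end
        [done]
          select{retry,stop} = offer{retry,stop}  (select→offer)
            [retry]
              send[Bool] = recv[Bool]
                dual(Y) = Y
            [stop]
              offer{ack,retry,ok} = select{ack,retry,ok}  (offer→select)
                [ack]
                  dual(end) = end
                [retry]
                  dual(end) = end
                [ok]
                  dual(end) = end
    [stop]
      select{err,retry} = offer{err,retry}  (select→offer)
        [err]
          send[Bool] = recv[Bool]
            recv[Int] = send[Int]
              dual(end) = end
        [retry]
          offer{err,more} = select{err,more}  (offer→select)
            [err]
              recv[Bool] = send[Bool]
                dual(end) = end
            [more]
              recv[Str] = send[Str]
                dual(end) = end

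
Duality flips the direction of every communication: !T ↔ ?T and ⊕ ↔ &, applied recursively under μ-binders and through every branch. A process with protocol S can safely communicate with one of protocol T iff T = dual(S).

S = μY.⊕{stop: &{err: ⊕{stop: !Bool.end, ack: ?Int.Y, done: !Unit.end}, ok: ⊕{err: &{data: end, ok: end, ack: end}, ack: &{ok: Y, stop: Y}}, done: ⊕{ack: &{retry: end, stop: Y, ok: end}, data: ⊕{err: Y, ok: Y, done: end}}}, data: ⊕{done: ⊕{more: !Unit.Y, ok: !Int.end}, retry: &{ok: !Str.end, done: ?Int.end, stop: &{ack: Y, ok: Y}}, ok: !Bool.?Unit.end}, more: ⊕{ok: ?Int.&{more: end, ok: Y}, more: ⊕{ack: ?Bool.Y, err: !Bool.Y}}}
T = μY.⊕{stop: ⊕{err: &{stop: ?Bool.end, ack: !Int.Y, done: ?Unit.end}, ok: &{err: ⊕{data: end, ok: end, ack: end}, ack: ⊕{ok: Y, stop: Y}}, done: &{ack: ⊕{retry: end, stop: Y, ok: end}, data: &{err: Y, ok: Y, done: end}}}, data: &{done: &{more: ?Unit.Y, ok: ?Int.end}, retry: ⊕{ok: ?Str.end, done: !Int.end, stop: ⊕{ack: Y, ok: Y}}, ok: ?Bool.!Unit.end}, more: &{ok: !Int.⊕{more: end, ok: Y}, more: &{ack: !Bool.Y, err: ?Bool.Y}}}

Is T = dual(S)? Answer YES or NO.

NO

μY | μY  match (μ self-dual)
  ⊕{stop,data,more} | ⊕{stop,data,more}  ✗ choice polarity not flipped — not dual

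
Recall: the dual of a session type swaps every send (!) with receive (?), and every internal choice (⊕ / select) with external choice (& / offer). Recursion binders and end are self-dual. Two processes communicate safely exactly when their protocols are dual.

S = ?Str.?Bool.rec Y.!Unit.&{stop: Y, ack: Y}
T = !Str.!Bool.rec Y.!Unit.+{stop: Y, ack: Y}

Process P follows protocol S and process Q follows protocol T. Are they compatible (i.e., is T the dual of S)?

?Str | !Str  ✓
  ?Bool | !Bool  ✓
    rec Y | rec Y  ✓ (μ self-dual)
      !Unit | !Unit  ✗ same direction on both sides — not dual

NO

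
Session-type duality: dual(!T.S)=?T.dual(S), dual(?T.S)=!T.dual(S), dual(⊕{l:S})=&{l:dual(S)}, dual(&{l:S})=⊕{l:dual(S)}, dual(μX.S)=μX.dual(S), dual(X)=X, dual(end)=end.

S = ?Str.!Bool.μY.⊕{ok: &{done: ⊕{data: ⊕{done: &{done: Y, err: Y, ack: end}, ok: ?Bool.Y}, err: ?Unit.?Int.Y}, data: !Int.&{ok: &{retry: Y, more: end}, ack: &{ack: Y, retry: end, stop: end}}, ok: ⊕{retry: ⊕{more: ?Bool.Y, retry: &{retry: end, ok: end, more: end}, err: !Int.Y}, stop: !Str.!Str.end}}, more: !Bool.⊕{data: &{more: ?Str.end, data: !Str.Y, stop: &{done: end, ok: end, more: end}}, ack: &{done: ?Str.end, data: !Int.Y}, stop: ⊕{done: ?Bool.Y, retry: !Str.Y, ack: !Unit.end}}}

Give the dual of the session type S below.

!Str.?Bool.μY.&{ok: ⊕{done: &{data: &{done: ⊕{done: Y, err: Y, ack: end}, ok: !Bool.Y}, err: !Unit.!Int.Y}, data: ?Int.⊕{ok: ⊕{retry: Y, more: end}, ack: ⊕{ack: Y, retry: end, stop: end}}, ok: &{retry: &{more: !Bool.Y, retry: ⊕{retry: end, ok: end, more: end}, err: ?Int.Y}, stop: ?Str.?Str.end}}, more: ?Bool.&{data: ⊕{more: !Str.end, data: ?Str.Y, stop: ⊕{done: end, ok: end, more: end}}, ack: ⊕{done: !Str.end, data: ?Int.Y}, stop: &{done: !Bool.Y, retry: ?Str.Y, ack: ?Unit.end}}}

?Str ↦ !Str
  !Bool ↦ ?Bool
    μY ↦ μY  (rec unchanged)
      ⊕{ok,more} ↦ &{ok,more}  (internal→external)
        [ok]
          &{done,data,ok} ↦ ⊕{done,data,ok}  (external→internal)
            [done]
              ⊕{data,err} ↦ &{data,err}  (internal→external)
                [data]
                  ⊕{done,ok} ↦ &{done,ok}  (internal→external)
                    [done]
                      &{done,err,ack} ↦ ⊕{done,err,ack}  (external→internal)
                        [done]
                          dual(Y) = Y
                        [err]
                          dual(Y) = Y
                        [ack]
                          dual(end) = end
                    [ok]
                      ?Bool ↦ !Bool
                        dual(Y) = Y
                [err]
                  ?Unit ↦ !Unit
                    ?Int ↦ !Int
                      dual(Y) = Y
            [data]
              !Int ↦ ?Int
                &{ok,ack} ↦ ⊕{ok,ack}  (external→internal)
                  [ok]
                    &{retry,more} ↦ ⊕{retry,more}  (external→internal)
                      [retry]
                        dual(Y) = Y
                      [more]
                        dual(end) = end
                  [ack]
                    &{ack,retry,stop} ↦ ⊕{ack,retry,stop}  (external→internal)
                      [ack]
                        dual(Y) = Y
                      [retry]
                        dual(end) = end
                      [stop]
                        dual(end) = end
            [ok]
              ⊕{retry,stop} ↦ &{retry,stop}  (internal→external)
                [retry]
                  ⊕{more,retry,err} ↦ &{more,retry,err}  (internal→external)
                    [more]
                      ?Bool ↦ !Bool
                        dual(Y) = Y
                    [retry]
                      &{retry,ok,more} ↦ ⊕{retry,ok,more}  (external→internal)
                        [retry]
                          dual(end) = end
                        [ok]
                          dual(end) = end
                        [more]
                          dual(end) = end
                    [err]
                      !Int ↦ ?Int
                        dual(Y) = Y
                [stop]
                  !Str ↦ ?Str
                    !Str ↦ ?Str
                      dual(end) = end
        [more]
          !Bool ↦ ?Bool
            ⊕{data,ack,stop} ↦ &{data,ack,stop}  (internal→external)
              [data]
                &{more,data,stop} ↦ ⊕{more,data,stop}  (external→internal)
                  [more]
                    ?Str ↦ !Str
                      dual(end) = end
                  [data]
                    !Str ↦ ?Str
                      dual(Y) = Y
                  [stop]
                    &{done,ok,more} ↦ ⊕{done,ok,more}  (external→internal)
                      [done]
                        dual(end) = end
                      [ok]
                        dual(end) = end
                      [more]
                        dual(end) = end
              [ack]
                &{done,data} ↦ ⊕{done,data}  (external→internal)
                  [done]
                    ?Str ↦ !Str
                      dual(end) = end
                  [data]
                    !Int ↦ ?Int
                      dual(Y) = Y
              [stop]
                ⊕{done,retry,ack} ↦ &{done,retry,ack}  (internal→external)
                  [done]
                    ?Bool ↦ !Bool
                      dual(Y) = Y
                  [retry]
                    !Str ↦ ?Str
                      dual(Y) = Y
                  [ack]
                    !Unit ↦ ?Unit
                      dual(end) = end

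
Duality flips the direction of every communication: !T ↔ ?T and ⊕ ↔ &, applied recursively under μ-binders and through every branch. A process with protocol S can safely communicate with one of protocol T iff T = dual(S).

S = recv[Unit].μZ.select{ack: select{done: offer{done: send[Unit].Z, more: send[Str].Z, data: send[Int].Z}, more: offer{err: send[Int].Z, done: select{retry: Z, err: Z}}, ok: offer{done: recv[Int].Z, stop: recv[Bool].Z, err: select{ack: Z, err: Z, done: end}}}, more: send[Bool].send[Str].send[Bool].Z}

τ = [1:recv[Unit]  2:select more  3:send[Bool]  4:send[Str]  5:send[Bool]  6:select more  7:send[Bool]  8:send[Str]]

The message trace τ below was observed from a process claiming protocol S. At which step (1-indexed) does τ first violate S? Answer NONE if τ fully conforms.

step 1: recv[Unit]  ✓  now at μZ.…
step 2: select more  ✓  now at send[Bool].send[Str].send[Bool].μZ.…
step 3: send[Bool]  ✓  now at send[Str].send[Bool].μZ.…
step 4: send[Str]  ✓  now at send[Bool].μZ.…
step 5: send[Bool]  ✓  now at μZ.…
step 6: select more  ✓  now at send[Bool].send[Str].send[Bool].μZ.…
step 7: send[Bool]  ✓  now at send[Str].send[Bool].μZ.…
step 8: send[Str]  ✓  now at send[Bool].μZ.…
all 8 steps conform

NONE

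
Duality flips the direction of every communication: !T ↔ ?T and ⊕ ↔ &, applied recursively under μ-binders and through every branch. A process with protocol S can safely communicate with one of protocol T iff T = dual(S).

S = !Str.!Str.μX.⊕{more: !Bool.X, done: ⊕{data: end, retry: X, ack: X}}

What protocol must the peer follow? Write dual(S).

!Str ↦ ?Str
  !Str ↦ ?Str
    μX ↦ μX  (rec unchanged)
      ⊕{more,done} ↦ &{more,done}  (internal→external)
        case more:
          !Bool ↦ ?Bool
            dual(X) = X
        case done:
          ⊕{data,retry,ack} ↦ &{data,retry,ack}  (internal→external)
            case data:
              dual(end) = end
            case retry:
              dual(X) = X
            case ack:
              dual(X) = X

?Str.?Str.μX.&{more: ?Bool.X, done: &{data: end, retry: X, ack: X}}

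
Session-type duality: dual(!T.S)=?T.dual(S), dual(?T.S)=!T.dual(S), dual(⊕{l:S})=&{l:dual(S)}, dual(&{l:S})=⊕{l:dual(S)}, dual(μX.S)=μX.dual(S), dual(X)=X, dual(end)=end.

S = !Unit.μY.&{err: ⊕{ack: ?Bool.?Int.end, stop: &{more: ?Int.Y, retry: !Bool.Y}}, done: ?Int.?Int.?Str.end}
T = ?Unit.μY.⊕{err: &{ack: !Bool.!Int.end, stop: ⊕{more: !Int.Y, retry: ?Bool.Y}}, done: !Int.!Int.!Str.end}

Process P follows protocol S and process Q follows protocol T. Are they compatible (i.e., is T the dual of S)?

YES

!Unit ‖ ?Unit  match
  μY ‖ μY  match (rec unchanged)
    &{err,done} ‖ ⊕{err,done}  match labels match
      • err:
        ⊕{ack,stop} ‖ &{ack,stop}  match labels match
          • ack:
            ?Bool ‖ !Bool  match
              ?Int ‖ !Int  match
                end ‖ end  match
          • stop:
            &{more,retry} ‖ ⊕{more,retry}  match labels match
              • more:
                ?Int ‖ !Int  match
                  Y ‖ Y  match
              • retry:
                !Bool ‖ ?Bool  match
                  Y ‖ Y  match
      • done:
        ?Int ‖ !Int  match
          ?Int ‖ !Int  match
            ?Str ‖ !Str  match
              end ‖ end  match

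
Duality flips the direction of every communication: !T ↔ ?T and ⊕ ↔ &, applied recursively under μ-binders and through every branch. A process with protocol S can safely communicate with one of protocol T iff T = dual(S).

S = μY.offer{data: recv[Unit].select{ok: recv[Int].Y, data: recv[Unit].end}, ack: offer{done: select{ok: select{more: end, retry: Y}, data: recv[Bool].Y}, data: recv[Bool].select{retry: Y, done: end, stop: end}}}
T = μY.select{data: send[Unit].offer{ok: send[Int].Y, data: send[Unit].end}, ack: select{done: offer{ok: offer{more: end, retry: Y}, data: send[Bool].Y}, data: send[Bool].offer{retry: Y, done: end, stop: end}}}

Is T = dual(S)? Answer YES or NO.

μY vs μY  match (μ self-dual)
  offer{data,ack} vs select{data,ack}  match same labels
    case data:
      recv[Unit] vs send[Unit]  match
        select{ok,data} vs offer{ok,data}  match same labels
          case ok:
            recv[Int] vs send[Int]  match
              Y vs Y  match
          case data:
            recv[Unit] vs send[Unit]  match
              end vs end  match
    case ack:
      offer{done,data} vs select{done,data}  match same labels
        case done:
          select{ok,data} vs offer{ok,data}  match same labels
            case ok:
              select{more,retry} vs offer{more,retry}  match same labels
                case more:
                  end vs end  match
                case retry:
                  Y vs Y  match
            case data:
              recv[Bool] vs send[Bool]  match
                Y vs Y  match
        case data:
          recv[Bool] vs send[Bool]  match
            select{retry,done,stop} vs offer{retry,done,stop}  match same labels
              case retry:
                Y vs Y  match
              case done:
                end vs end  match
              case stop:
                end vs end  match

YES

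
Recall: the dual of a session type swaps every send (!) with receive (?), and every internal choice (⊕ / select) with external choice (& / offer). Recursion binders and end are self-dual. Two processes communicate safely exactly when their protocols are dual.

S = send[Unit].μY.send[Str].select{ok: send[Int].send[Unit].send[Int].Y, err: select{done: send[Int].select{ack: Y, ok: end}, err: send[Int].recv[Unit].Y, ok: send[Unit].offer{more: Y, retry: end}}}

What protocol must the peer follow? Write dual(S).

recv[Unit].μY.recv[Str].offer{ok: recv[Int].recv[Unit].recv[Int].Y, err: offer{done: recv[Int].offer{ack: Y, ok: end}, err: recv[Int].send[Unit].Y, ok: recv[Unit].select{more: Y, retry: end}}}

send[Unit] ↦ recv[Unit]
  μY ↦ μY  (rec unchanged)
    send[Str] ↦ recv[Str]
      select{ok,err} ↦ offer{ok,err}  (⊕→&)
        case ok:
          send[Int] ↦ recv[Int]
            send[Unit] ↦ recv[Unit]
              send[Int] ↦ recv[Int]
                dual(Y) = Y
        case err:
          select{done,err,ok} ↦ offer{done,err,ok}  (⊕→&)
            case done:
              send[Int] ↦ recv[Int]
                select{ack,ok} ↦ offer{ack,ok}  (⊕→&)
                  case ack:
                    dual(Y) = Y
                  case ok:
                    dual(end) = end
            case err:
              send[Int] ↦ recv[Int]
                recv[Unit] ↦ send[Unit]
                  dual(Y) = Y
            case ok:
              send[Unit] ↦ recv[Unit]
                offer{more,retry} ↦ select{more,retry}  (offer→select)
                  case more:
                    dual(Y) = Y
                  case retry:
                    dual(end) = end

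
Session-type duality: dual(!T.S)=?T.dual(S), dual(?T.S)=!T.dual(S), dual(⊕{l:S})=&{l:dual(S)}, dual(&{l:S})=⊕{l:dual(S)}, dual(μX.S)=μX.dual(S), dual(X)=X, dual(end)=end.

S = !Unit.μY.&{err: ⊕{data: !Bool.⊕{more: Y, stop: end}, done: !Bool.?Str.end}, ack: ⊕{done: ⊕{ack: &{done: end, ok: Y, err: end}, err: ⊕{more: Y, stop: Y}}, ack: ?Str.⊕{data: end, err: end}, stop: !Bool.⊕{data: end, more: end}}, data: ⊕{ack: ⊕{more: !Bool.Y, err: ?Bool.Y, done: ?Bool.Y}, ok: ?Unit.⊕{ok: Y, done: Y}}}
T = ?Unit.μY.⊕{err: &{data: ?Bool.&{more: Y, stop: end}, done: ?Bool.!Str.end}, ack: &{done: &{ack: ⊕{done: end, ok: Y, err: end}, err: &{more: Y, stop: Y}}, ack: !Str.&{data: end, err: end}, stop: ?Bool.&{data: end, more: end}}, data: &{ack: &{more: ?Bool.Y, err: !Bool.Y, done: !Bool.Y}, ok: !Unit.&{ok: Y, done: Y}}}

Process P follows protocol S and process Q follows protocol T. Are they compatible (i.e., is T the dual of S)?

YES

!Unit vs ?Unit  ok
  μY vs μY  ok (binder kept)
    &{err,ack,data} vs ⊕{err,ack,data}  ok labels match
      [err]
        ⊕{data,done} vs &{data,done}  ok labels match
          [data]
            !Bool vs ?Bool  ok
              ⊕{more,stop} vs &{more,stop}  ok labels match
                [more]
                  Y vs Y  ok
                [stop]
                  end vs end  ok
          [done]
            !Bool vs ?Bool  ok
              ?Str vs !Str  ok
                end vs end  ok
      [ack]
        ⊕{done,ack,stop} vs &{done,ack,stop}  ok labels match
          [done]
            ⊕{ack,err} vs &{ack,err}  ok labels match
              [ack]
                &{done,ok,err} vs ⊕{done,ok,err}  ok labels match
                  [done]
                    end vs end  ok
                  [ok]
                    Y vs Y  ok
                  [err]
                    end vs end  ok
              [err]
                ⊕{more,stop} vs &{more,stop}  ok labels match
                  [more]
                    Y vs Y  ok
                  [stop]
                    Y vs Y  ok
          [ack]
            ?Str vs !Str  ok
              ⊕{data,err} vs &{data,err}  ok labels match
                [data]
                  end vs end  ok
                [err]
                  end vs end  ok
          [stop]
            !Bool vs ?Bool  ok
              ⊕{data,more} vs &{data,more}  ok labels match
                [data]
                  end vs end  ok
                [more]
                  end vs end  ok
      [data]
        ⊕{ack,ok} vs &{ack,ok}  ok labels match
          [ack]
            ⊕{more,err,done} vs &{more,err,done}  ok labels match
              [more]
                !Bool vs ?Bool  ok
                  Y vs Y  ok
              [err]
                ?Bool vs !Bool  ok
                  Y vs Y  ok
              [done]
                ?Bool vs !Bool  ok
                  Y vs Y  ok
          [ok]
            ?Unit vs !Unit  ok
              ⊕{ok,done} vs &{ok,done}  ok labels match
                [ok]
                  Y vs Y  ok
                [done]
                  Y vs Y  ok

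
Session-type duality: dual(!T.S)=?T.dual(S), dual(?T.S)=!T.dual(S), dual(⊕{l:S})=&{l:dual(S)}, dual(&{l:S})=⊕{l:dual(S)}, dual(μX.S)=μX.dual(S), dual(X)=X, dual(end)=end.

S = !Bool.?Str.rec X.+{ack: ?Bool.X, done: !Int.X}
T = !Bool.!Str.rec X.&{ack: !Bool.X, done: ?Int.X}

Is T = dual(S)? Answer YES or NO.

!Bool vs !Bool  ✗ same direction on both sides — not dual

NO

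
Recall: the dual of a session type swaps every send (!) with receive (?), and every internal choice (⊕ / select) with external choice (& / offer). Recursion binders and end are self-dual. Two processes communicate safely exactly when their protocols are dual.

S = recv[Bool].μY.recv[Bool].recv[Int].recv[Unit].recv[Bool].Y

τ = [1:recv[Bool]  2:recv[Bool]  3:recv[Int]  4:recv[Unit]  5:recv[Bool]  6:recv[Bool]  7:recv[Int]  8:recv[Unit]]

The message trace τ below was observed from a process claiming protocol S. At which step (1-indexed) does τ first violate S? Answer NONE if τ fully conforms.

NONE

step 1: recv[Bool]  ✓  state: μY.…
step 2: recv[Bool]  ✓  state: recv[Int].recv[Unit].recv[Bool].μY.…
step 3: recv[Int]  ✓  state: recv[Unit].recv[Bool].μY.…
step 4: recv[Unit]  ✓  state: recv[Bool].μY.…
step 5: recv[Bool]  ✓  state: μY.…
step 6: recv[Bool]  ✓  state: recv[Int].recv[Unit].recv[Bool].μY.…
step 7: recv[Int]  ✓  state: recv[Unit].recv[Bool].μY.…
step 8: recv[Unit]  ✓  state: recv[Bool].μY.…
trace exhausted — no violation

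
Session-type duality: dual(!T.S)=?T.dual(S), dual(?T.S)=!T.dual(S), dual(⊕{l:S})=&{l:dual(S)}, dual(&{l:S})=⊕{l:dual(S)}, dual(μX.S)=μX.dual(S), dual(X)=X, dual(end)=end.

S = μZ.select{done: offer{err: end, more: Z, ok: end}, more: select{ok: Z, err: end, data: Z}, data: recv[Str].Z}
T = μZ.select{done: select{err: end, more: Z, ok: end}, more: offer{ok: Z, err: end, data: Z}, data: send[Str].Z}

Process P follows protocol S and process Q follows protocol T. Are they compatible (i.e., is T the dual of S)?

NO

μZ vs μZ  ✓ (binder kept)
  select{done,more,data} vs select{done,more,data}  ✗ choice polarity not flipped — not dual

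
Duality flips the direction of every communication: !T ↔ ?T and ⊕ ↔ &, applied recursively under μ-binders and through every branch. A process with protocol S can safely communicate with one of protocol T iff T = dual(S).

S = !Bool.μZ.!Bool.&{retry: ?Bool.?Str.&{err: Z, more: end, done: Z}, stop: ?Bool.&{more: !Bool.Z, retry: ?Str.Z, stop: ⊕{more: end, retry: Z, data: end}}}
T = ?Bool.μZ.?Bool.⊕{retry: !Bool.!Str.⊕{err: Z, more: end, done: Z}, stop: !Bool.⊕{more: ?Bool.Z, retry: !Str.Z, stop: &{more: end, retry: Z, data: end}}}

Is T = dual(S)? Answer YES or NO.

YES

!Bool | ?Bool  ok
  μZ | μZ  ok (μ self-dual)
    !Bool | ?Bool  ok
      &{retry,stop} | ⊕{retry,stop}  ok same labels
        case retry:
          ?Bool | !Bool  ok
            ?Str | !Str  ok
              &{err,more,done} | ⊕{err,more,done}  ok same labels
                case err:
                  Z | Z  ok
                case more:
                  end | end  ok
                case done:
                  Z | Z  ok
        case stop:
          ?Bool | !Bool  ok
            &{more,retry,stop} | ⊕{more,retry,stop}  ok same labels
              case more:
                !Bool | ?Bool  ok
                  Z | Z  ok
              case retry:
                ?Str | !Str  ok
                  Z | Z  ok
              case stop:
                ⊕{more,retry,data} | &{more,retry,data}  ok same labels
                  case more:
                    end | end  ok
                  case retry:
                    Z | Z  ok
                  case data:
                    end | end  ok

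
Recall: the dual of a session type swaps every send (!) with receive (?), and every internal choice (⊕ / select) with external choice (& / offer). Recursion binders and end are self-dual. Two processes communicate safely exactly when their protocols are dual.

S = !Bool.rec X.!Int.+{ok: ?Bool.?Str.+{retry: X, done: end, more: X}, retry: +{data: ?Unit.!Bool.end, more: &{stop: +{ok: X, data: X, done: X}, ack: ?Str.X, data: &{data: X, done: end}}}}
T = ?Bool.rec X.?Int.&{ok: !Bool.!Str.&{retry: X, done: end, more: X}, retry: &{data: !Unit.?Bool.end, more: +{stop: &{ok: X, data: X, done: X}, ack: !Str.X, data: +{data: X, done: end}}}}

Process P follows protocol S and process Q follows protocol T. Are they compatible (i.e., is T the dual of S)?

YES

!Bool | ?Bool  ✓
  rec X | rec X  ✓ (binder kept)
    !Int | ?Int  ✓
      +{ok,retry} | &{ok,retry}  ✓ label sets agree
        • ok:
          ?Bool | !Bool  ✓
            ?Str | !Str  ✓
              +{retry,done,more} | &{retry,done,more}  ✓ label sets agree
                • retry:
                  X | X  ✓
                • done:
                  end | end  ✓
                • more:
                  X | X  ✓
        • retry:
          +{data,more} | &{data,more}  ✓ label sets agree
            • data:
              ?Unit | !Unit  ✓
                !Bool | ?Bool  ✓
                  end | end  ✓
            • more:
              &{stop,ack,data} | +{stop,ack,data}  ✓ label sets agree
                • stop:
                  +{ok,data,done} | &{ok,data,done}  ✓ label sets agree
                    • ok:
                      X | X  ✓
                    • data:
                      X | X  ✓
                    • done:
                      X | X  ✓
                • ack:
                  ?Str | !Str  ✓
                    X | X  ✓
                • data:
                  &{data,done} | +{data,done}  ✓ label sets agree
                    • data:
                      X | X  ✓
                    • done:
                      end | end  ✓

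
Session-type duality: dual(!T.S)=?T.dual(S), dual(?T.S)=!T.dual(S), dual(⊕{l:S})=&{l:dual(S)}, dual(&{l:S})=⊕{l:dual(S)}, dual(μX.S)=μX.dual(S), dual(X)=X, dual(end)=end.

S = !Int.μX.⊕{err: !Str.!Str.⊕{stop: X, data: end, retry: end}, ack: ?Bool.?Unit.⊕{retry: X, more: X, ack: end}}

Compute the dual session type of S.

!Int ↦ ?Int
  μX ↦ μX  (rec unchanged)
    ⊕{err,ack} ↦ &{err,ack}  (⊕→&)
      case err:
        !Str ↦ ?Str
          !Str ↦ ?Str
            ⊕{stop,data,retry} ↦ &{stop,data,retry}  (⊕→&)
              case stop:
                X self-dual
              case data:
                end self-dual
              case retry:
                end self-dual
      case ack:
        ?Bool ↦ !Bool
          ?Unit ↦ !Unit
            ⊕{retry,more,ack} ↦ &{retry,more,ack}  (⊕→&)
              case retry:
                X self-dual
              case more:
                X self-dual
              case ack:
                end self-dual

?Int.μX.&{err: ?Str.?Str.&{stop: X, data: end, retry: end}, ack: !Bool.!Unit.&{retry: X, more: X, ack: end}}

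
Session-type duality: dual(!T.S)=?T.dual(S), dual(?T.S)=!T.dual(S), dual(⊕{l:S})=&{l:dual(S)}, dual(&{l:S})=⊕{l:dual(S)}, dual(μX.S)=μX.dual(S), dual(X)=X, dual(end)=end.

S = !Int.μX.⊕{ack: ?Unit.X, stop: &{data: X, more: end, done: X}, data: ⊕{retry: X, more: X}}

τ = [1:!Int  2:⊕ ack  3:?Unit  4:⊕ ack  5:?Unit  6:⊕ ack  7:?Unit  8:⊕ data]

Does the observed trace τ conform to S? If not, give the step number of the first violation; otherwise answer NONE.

step 1: !Int  ✓  cont: μX.…
step 2: ⊕ ack  ✓  cont: ?Unit.μX.…
step 3: ?Unit  ✓  cont: μX.…
step 4: ⊕ ack  ✓  cont: ?Unit.μX.…
step 5: ?Unit  ✓  cont: μX.…
step 6: ⊕ ack  ✓  cont: ?Unit.μX.…
step 7: ?Unit  ✓  cont: μX.…
step 8: ⊕ data  ✓  cont: ⊕{retry: μX.…, more: μX.…}
trace exhausted — no violation

NONE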